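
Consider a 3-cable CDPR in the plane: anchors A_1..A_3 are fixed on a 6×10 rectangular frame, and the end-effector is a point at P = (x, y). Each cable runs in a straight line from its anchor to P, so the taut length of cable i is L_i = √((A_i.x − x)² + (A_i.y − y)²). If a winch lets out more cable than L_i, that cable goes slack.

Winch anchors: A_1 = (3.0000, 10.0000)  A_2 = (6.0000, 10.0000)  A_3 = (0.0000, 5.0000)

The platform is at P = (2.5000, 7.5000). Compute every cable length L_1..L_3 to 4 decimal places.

(2.5495, 4.3012, 3.5355)

cable 1: Δx=0.5000, Δy=2.5000; L_1 = √(Δx²+Δy²) = 2.5495
cable 2: Δx=3.5000, Δy=2.5000; L_2 = √(Δx²+Δy²) = 4.3012
cable 3: Δx=-2.5000, Δy=-2.5000; L_3 = √(Δx²+Δy²) = 3.5355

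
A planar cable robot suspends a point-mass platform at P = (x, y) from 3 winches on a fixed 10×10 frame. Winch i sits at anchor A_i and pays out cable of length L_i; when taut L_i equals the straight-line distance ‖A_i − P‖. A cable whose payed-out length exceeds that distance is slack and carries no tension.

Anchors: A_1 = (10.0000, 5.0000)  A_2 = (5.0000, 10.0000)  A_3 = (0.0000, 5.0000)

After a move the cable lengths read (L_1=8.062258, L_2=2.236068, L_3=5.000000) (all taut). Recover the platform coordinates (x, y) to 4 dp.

(3.0000, 9.0000)

circle eqns → linear via eq_j − eq_1; set k_j = A_j·A_j − L_j²
k_1 = 100.0000+25.0000−65.0000 = 60.0000
10.0000·x − 10.0000·y = k_1−k_2 = -60.0000
20.0000·x + 0.0000·y = k_1−k_3 = 60.0000
solve first two rows → x=3.0000, y=9.0000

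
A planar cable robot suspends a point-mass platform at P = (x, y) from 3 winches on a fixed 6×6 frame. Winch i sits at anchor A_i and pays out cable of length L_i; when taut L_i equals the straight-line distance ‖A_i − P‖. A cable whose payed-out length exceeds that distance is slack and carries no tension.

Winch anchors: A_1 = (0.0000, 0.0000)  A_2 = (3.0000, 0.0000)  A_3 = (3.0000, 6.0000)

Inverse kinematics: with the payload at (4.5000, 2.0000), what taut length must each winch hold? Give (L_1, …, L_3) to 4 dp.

L_1 = √((0.0000−4.5000)² + (0.0000−2.0000)²) = 4.9244
L_2 = √((3.0000−4.5000)² + (0.0000−2.0000)²) = 2.5000
L_3 = √((3.0000−4.5000)² + (6.0000−2.0000)²) = 4.2720

(4.9244, 2.5000, 4.2720)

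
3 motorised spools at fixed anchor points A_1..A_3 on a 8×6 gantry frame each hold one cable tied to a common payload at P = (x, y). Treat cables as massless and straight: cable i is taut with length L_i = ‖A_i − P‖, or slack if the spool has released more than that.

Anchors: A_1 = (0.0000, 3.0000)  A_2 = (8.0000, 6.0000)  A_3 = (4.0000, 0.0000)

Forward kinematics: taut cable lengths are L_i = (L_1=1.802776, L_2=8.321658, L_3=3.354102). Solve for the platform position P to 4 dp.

expand ‖A_i−P‖²=L_i² and subtract eq 1 (k_i ≔ ‖A_i‖²−L_i²)
k_1 = 0.0000+9.0000−3.2500 = 5.7500
eq1−eq2 → [-16.0000  -6.0000]·P = -25.0000
eq1−eq3 → [-8.0000  6.0000]·P = 1.0000
2×2 solve → P = (1.0000, 1.5000)

(1.0000, 1.5000)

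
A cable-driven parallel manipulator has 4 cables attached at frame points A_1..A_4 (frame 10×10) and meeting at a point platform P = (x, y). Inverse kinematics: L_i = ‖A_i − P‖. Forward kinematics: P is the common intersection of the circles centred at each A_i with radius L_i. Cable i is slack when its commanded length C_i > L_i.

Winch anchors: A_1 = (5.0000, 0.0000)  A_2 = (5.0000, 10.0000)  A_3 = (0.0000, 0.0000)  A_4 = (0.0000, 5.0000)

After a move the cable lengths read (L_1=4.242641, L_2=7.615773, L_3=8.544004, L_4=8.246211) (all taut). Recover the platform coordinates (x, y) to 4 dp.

circle eqns → linear via eq_j − eq_1; set c_j = A_j·A_j − L_j²
c_1 = 25.0000+0.0000−18.0000 = 7.0000
0.0000·x − 20.0000·y = c_1−c_2 = -60.0000
10.0000·x + 0.0000·y = c_1−c_3 = 80.0000
10.0000·x − 10.0000·y = c_1−c_4 = 50.0000
solve first two rows → x=8.0000, y=3.0000
check cable 4: ‖A_4−P‖² = 68.0000 ≈ L_4² = 68.0000 ✓

(8.0000, 3.0000)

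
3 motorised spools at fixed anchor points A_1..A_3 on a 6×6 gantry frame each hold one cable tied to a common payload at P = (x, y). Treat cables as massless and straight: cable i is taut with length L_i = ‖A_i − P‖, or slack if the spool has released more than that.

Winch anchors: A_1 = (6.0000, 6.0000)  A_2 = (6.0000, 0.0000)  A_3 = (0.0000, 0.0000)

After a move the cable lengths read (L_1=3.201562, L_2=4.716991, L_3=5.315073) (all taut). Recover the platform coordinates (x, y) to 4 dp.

circle eqns → linear via eq_j − eq_1; set k_j = A_j·A_j − L_j²
k_1 = 36.0000+36.0000−10.2500 = 61.7500
0.0000·x + 12.0000·y = k_1−k_2 = 48.0000
12.0000·x + 12.0000·y = k_1−k_3 = 90.0000
solve first two rows → x=3.5000, y=4.0000

(3.5000, 4.0000)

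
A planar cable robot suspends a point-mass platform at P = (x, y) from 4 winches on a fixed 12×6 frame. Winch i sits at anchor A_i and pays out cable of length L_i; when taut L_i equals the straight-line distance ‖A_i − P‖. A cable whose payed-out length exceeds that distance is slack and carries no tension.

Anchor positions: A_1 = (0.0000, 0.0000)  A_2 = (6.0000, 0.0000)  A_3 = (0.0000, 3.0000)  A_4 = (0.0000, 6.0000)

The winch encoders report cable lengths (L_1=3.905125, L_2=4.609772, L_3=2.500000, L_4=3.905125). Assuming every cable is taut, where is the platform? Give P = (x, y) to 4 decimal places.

each cable: (A_i−P)·(A_i−P) = L_i²; let q_i = ‖A_i‖²−L_i²
q_1 = 0.0000+0.0000−15.2500 = -15.2500
row 1: -12.0000x + 0.0000y = -30.0000  (q_2=14.7500)
row 2: 0.0000x − 6.0000y = -18.0000  (q_3=2.7500)
row 3: 0.0000x − 12.0000y = -36.0000  (q_4=20.7500)
Cramer on rows 1–2 → x = 2.5000, y = 3.0000
check cable 4: ‖A_4−P‖² = 15.2500 ≈ L_4² = 15.2500 ✓

(2.5000, 3.0000)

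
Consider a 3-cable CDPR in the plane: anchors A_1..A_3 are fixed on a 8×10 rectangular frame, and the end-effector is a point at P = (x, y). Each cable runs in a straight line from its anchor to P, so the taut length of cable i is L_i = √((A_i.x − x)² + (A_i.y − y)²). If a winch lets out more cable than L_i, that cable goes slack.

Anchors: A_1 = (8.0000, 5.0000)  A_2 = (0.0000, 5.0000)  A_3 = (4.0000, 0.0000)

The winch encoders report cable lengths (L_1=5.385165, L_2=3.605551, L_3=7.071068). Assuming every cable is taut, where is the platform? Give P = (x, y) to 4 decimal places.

(3.0000, 7.0000)

circle eqns → linear via eq_j − eq_1; set c_j = A_j·A_j − L_j²
c_1 = 64.0000+25.0000−29.0000 = 60.0000
16.0000·x + 0.0000·y = c_1−c_2 = 48.0000
8.0000·x + 10.0000·y = c_1−c_3 = 94.0000
solve first two rows → x=3.0000, y=7.0000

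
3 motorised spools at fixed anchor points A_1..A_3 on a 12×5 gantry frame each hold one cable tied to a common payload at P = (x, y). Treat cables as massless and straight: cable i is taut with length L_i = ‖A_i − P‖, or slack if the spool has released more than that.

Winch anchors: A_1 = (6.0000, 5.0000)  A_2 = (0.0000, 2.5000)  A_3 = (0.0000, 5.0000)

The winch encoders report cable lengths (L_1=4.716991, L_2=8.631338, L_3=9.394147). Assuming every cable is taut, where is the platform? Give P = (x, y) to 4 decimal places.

circle eqns → linear via eq_j − eq_1; set c_j = A_j·A_j − L_j²
c_1 = 36.0000+25.0000−22.2500 = 38.7500
12.0000·x + 5.0000·y = c_1−c_2 = 107.0000
12.0000·x + 0.0000·y = c_1−c_3 = 102.0000
solve first two rows → x=8.5000, y=1.0000

(8.5000, 1.0000)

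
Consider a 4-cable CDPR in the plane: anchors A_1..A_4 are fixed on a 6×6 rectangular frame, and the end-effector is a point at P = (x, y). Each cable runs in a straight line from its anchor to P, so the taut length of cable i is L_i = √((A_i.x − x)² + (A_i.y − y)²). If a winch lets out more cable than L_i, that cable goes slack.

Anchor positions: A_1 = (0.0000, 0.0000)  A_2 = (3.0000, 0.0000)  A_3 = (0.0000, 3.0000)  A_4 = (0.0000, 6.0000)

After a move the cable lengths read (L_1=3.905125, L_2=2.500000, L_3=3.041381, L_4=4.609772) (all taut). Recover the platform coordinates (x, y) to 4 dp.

each cable: (A_i−P)·(A_i−P) = L_i²; let c_i = ‖A_i‖²−L_i²
c_1 = 0.0000+0.0000−15.2500 = -15.2500
row 1: -6.0000x + 0.0000y = -18.0000  (c_2=2.7500)
row 2: 0.0000x − 6.0000y = -15.0000  (c_3=-0.2500)
row 3: 0.0000x − 12.0000y = -30.0000  (c_4=14.7500)
Cramer on rows 1–2 → x = 3.0000, y = 2.5000
check cable 4: ‖A_4−P‖² = 21.2500 ≈ L_4² = 21.2500 ✓

(3.0000, 2.5000)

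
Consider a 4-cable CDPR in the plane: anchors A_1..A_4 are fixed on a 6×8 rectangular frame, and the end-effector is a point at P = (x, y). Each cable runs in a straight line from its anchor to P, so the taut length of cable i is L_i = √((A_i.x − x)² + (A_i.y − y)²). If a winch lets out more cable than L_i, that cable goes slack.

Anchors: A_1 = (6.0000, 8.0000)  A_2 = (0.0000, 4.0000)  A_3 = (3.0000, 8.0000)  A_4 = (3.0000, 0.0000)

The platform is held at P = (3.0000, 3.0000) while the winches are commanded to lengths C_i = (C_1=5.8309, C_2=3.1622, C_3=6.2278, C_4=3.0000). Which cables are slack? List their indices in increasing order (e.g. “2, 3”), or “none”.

cable 1: √((3.0000)²+(5.0000)²)=5.8310, C_1=5.8309: taut
cable 2: √((-3.0000)²+(1.0000)²)=3.1623, C_2=3.1622: taut
cable 3: √((0.0000)²+(5.0000)²)=5.0000, C_3=6.2278: slack
cable 4: √((0.0000)²+(-3.0000)²)=3.0000, C_4=3.0000: taut

3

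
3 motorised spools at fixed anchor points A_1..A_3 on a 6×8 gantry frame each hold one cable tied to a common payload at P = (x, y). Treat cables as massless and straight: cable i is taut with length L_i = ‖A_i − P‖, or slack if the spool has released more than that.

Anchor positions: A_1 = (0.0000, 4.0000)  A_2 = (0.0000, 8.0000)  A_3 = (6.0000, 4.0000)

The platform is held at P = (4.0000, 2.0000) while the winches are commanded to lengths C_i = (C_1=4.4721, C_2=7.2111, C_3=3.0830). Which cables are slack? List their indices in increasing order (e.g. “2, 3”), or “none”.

3

cable 1: L_1 = ‖A_1−P‖ = 4.4721;  C_1 = 4.4721 → taut
cable 2: L_2 = ‖A_2−P‖ = 7.2111;  C_2 = 7.2111 → taut
cable 3: L_3 = ‖A_3−P‖ = 2.8284;  C_3 = 3.0830 → slack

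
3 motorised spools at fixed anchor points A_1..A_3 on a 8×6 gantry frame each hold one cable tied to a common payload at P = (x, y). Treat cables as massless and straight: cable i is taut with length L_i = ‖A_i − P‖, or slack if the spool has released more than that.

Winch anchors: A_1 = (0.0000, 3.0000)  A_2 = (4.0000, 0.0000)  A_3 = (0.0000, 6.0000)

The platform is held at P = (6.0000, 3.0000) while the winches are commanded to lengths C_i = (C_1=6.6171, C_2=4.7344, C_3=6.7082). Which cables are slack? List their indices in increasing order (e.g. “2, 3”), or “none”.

1, 2

i=1: geometric 6.0000 vs commanded 6.6171 ⇒ slack
i=2: geometric 3.6056 vs commanded 4.7344 ⇒ slack
i=3: geometric 6.7082 vs commanded 6.7082 ⇒ taut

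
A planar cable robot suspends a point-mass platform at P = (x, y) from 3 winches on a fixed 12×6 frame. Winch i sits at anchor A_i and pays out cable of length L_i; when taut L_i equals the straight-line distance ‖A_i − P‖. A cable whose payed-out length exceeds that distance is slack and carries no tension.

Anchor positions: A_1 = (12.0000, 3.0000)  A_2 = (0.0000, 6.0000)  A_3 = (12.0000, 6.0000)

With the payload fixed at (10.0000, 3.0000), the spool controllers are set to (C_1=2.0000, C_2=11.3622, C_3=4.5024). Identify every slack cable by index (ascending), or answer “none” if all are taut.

2, 3

cable 1: L_1 = ‖A_1−P‖ = 2.0000;  C_1 = 2.0000 → taut
cable 2: L_2 = ‖A_2−P‖ = 10.4403;  C_2 = 11.3622 → slack
cable 3: L_3 = ‖A_3−P‖ = 3.6056;  C_3 = 4.5024 → slack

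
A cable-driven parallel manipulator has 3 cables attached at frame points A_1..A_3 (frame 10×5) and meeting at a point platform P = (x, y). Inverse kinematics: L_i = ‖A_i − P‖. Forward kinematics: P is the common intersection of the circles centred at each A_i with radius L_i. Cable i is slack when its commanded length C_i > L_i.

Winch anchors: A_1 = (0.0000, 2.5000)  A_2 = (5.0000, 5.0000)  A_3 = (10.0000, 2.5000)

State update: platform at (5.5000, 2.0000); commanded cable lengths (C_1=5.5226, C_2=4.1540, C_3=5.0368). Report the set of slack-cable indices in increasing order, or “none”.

2, 3

cable 1: L_1 = ‖A_1−P‖ = 5.5227;  C_1 = 5.5226 → taut
cable 2: L_2 = ‖A_2−P‖ = 3.0414;  C_2 = 4.1540 → slack
cable 3: L_3 = ‖A_3−P‖ = 4.5277;  C_3 = 5.0368 → slack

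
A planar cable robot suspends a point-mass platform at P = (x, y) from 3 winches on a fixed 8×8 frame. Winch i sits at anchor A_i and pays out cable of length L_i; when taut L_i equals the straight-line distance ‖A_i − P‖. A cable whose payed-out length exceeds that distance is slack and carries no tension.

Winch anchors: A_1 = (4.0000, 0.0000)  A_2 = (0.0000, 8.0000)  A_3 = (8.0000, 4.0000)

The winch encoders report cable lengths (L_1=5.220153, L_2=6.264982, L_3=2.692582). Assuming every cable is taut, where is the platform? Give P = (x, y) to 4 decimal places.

(5.5000, 5.0000)

each cable: (A_i−P)·(A_i−P) = L_i²; let k_i = ‖A_i‖²−L_i²
k_1 = 16.0000+0.0000−27.2500 = -11.2500
row 1: 8.0000x − 16.0000y = -36.0000  (k_2=24.7500)
row 2: -8.0000x − 8.0000y = -84.0000  (k_3=72.7500)
Cramer on rows 1–2 → x = 5.5000, y = 5.0000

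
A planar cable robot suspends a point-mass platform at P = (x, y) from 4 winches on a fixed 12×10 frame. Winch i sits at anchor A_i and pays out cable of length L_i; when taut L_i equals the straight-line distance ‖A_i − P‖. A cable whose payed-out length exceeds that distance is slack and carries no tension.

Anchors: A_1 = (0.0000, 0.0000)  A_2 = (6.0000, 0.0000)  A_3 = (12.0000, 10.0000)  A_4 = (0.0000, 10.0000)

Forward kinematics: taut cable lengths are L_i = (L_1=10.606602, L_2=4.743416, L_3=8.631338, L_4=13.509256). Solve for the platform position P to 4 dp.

(10.5000, 1.5000)

circle eqns → linear via eq_j − eq_1; set c_j = A_j·A_j − L_j²
c_1 = 0.0000+0.0000−112.5000 = -112.5000
-12.0000·x + 0.0000·y = c_1−c_2 = -126.0000
-24.0000·x − 20.0000·y = c_1−c_3 = -282.0000
0.0000·x − 20.0000·y = c_1−c_4 = -30.0000
solve first two rows → x=10.5000, y=1.5000
check cable 4: ‖A_4−P‖² = 182.5000 ≈ L_4² = 182.5000 ✓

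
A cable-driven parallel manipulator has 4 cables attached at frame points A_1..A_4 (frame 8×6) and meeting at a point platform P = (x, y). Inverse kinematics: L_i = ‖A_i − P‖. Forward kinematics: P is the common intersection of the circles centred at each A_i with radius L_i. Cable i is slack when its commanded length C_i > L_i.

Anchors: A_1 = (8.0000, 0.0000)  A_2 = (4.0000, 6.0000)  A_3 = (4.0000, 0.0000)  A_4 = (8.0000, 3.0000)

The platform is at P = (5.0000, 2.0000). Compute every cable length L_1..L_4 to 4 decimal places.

L_1 = √((8.0000−5.0000)² + (0.0000−2.0000)²) = 3.6056
L_2 = √((4.0000−5.0000)² + (6.0000−2.0000)²) = 4.1231
L_3 = √((4.0000−5.0000)² + (0.0000−2.0000)²) = 2.2361
L_4 = √((8.0000−5.0000)² + (3.0000−2.0000)²) = 3.1623

(3.6056, 4.1231, 2.2361, 3.1623)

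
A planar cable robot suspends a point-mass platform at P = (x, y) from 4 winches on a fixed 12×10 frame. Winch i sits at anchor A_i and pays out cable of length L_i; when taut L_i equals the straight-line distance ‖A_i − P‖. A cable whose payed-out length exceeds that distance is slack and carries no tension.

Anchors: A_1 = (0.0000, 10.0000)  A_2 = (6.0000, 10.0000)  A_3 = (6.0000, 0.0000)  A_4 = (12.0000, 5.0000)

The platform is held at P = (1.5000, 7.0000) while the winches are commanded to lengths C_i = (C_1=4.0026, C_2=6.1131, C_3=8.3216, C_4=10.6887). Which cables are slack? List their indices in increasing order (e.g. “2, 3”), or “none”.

cable 1: √((-1.5000)²+(3.0000)²)=3.3541, C_1=4.0026: slack
cable 2: √((4.5000)²+(3.0000)²)=5.4083, C_2=6.1131: slack
cable 3: √((4.5000)²+(-7.0000)²)=8.3217, C_3=8.3216: taut
cable 4: √((10.5000)²+(-2.0000)²)=10.6888, C_4=10.6887: taut

1, 2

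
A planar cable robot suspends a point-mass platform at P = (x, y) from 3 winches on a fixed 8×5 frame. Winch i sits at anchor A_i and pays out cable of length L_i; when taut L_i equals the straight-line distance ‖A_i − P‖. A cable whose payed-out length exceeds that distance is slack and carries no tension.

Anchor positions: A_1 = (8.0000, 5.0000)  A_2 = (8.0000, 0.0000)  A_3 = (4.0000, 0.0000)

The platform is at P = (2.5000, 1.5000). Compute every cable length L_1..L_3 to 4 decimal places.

cable 1: Δx=5.5000, Δy=3.5000; L_1 = √(Δx²+Δy²) = 6.5192
cable 2: Δx=5.5000, Δy=-1.5000; L_2 = √(Δx²+Δy²) = 5.7009
cable 3: Δx=1.5000, Δy=-1.5000; L_3 = √(Δx²+Δy²) = 2.1213

(6.5192, 5.7009, 2.1213)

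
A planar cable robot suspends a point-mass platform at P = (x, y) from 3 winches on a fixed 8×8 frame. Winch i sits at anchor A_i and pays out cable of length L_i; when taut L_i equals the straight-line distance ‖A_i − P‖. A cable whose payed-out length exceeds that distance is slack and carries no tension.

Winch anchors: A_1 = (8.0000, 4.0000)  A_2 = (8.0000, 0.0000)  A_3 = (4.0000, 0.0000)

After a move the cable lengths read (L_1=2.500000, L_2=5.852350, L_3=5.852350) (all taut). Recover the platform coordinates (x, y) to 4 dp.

(6.0000, 5.5000)

circle eqns → linear via eq_j − eq_1; set c_j = A_j·A_j − L_j²
c_1 = 64.0000+16.0000−6.2500 = 73.7500
0.0000·x + 8.0000·y = c_1−c_2 = 44.0000
8.0000·x + 8.0000·y = c_1−c_3 = 92.0000
solve first two rows → x=6.0000, y=5.5000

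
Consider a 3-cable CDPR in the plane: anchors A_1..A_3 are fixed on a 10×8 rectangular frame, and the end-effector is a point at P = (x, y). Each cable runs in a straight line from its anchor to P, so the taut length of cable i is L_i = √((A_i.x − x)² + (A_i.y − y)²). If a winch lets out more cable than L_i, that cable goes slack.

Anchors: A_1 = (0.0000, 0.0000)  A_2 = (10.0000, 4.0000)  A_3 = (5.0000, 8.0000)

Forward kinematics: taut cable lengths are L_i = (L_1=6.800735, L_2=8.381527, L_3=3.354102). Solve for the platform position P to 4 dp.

(2.0000, 6.5000)

each cable: (A_i−P)·(A_i−P) = L_i²; let k_i = ‖A_i‖²−L_i²
k_1 = 0.0000+0.0000−46.2500 = -46.2500
row 1: -20.0000x − 8.0000y = -92.0000  (k_2=45.7500)
row 2: -10.0000x − 16.0000y = -124.0000  (k_3=77.7500)
Cramer on rows 1–2 → x = 2.0000, y = 6.5000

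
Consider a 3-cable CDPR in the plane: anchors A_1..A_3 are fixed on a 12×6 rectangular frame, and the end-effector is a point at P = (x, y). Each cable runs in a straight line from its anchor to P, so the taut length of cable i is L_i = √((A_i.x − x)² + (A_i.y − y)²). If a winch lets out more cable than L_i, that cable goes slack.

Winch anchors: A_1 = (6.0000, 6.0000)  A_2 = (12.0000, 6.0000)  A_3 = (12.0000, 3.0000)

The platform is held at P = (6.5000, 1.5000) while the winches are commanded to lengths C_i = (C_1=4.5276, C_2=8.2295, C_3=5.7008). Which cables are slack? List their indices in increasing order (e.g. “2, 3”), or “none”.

cable 1: √((-0.5000)²+(4.5000)²)=4.5277, C_1=4.5276: taut
cable 2: √((5.5000)²+(4.5000)²)=7.1063, C_2=8.2295: slack
cable 3: √((5.5000)²+(1.5000)²)=5.7009, C_3=5.7008: taut

2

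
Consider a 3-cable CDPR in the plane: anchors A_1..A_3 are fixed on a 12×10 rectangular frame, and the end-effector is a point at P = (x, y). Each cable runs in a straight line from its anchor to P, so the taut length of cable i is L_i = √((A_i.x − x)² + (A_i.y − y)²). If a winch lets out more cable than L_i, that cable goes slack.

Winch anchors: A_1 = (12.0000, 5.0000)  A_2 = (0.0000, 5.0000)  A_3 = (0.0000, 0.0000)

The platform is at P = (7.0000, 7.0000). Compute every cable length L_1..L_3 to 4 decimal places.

(5.3852, 7.2801, 9.8995)

L_1 = √((12.0000−7.0000)² + (5.0000−7.0000)²) = 5.3852
L_2 = √((0.0000−7.0000)² + (5.0000−7.0000)²) = 7.2801
L_3 = √((0.0000−7.0000)² + (0.0000−7.0000)²) = 9.8995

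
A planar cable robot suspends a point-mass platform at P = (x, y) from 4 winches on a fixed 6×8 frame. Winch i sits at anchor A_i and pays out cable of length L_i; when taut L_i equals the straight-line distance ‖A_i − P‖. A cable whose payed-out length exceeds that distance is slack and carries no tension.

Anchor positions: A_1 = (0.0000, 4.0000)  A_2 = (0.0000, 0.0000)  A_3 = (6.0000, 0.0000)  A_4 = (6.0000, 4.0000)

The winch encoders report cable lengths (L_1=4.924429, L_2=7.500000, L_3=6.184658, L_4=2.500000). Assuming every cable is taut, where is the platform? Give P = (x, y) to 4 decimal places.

(4.5000, 6.0000)

circle eqns → linear via eq_j − eq_1; set q_j = A_j·A_j − L_j²
q_1 = 0.0000+16.0000−24.2500 = -8.2500
0.0000·x + 8.0000·y = q_1−q_2 = 48.0000
-12.0000·x + 8.0000·y = q_1−q_3 = -6.0000
-12.0000·x + 0.0000·y = q_1−q_4 = -54.0000
solve first two rows → x=4.5000, y=6.0000
check cable 4: ‖A_4−P‖² = 6.2500 ≈ L_4² = 6.2500 ✓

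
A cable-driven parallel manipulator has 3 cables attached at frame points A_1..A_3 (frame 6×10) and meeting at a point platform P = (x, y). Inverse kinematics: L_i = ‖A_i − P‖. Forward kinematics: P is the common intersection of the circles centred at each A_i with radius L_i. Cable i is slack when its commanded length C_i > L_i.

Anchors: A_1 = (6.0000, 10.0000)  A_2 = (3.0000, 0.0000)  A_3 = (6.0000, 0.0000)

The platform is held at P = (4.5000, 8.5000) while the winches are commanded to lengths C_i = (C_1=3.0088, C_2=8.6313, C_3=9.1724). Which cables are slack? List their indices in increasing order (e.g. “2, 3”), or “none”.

i=1: geometric 2.1213 vs commanded 3.0088 ⇒ slack
i=2: geometric 8.6313 vs commanded 8.6313 ⇒ taut
i=3: geometric 8.6313 vs commanded 9.1724 ⇒ slack

1, 3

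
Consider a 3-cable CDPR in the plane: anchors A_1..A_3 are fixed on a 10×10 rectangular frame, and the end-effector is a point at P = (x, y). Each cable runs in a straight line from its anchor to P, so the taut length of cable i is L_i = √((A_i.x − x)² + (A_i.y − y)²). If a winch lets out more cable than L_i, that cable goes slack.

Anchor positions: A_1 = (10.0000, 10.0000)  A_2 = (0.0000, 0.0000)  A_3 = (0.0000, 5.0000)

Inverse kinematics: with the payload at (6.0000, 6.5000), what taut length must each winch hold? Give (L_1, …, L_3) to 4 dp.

(5.3151, 8.8459, 6.1847)

L_1: Δ = A_1−P = (4.0000, 3.5000) → ‖Δ‖ = √28.2500 = 5.3151
L_2: Δ = A_2−P = (-6.0000, -6.5000) → ‖Δ‖ = √78.2500 = 8.8459
L_3: Δ = A_3−P = (-6.0000, -1.5000) → ‖Δ‖ = √38.2500 = 6.1847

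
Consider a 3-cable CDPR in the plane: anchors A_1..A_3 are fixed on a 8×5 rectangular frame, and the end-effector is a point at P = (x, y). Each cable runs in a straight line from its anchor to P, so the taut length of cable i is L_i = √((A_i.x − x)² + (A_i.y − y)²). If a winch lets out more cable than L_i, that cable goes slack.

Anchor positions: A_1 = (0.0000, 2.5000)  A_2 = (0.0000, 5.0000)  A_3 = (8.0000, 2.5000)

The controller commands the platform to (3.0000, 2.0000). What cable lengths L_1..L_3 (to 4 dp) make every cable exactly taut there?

L_1 = √((0.0000−3.0000)² + (2.5000−2.0000)²) = 3.0414
L_2 = √((0.0000−3.0000)² + (5.0000−2.0000)²) = 4.2426
L_3 = √((8.0000−3.0000)² + (2.5000−2.0000)²) = 5.0249

(3.0414, 4.2426, 5.0249)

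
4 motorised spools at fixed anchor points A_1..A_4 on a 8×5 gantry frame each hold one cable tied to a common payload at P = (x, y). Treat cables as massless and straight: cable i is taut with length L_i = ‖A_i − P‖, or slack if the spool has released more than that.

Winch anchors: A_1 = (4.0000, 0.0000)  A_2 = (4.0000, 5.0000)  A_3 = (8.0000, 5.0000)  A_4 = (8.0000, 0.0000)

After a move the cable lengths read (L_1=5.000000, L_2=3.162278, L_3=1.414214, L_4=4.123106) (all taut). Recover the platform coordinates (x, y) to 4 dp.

(7.0000, 4.0000)

circle eqns → linear via eq_j − eq_1; set q_j = A_j·A_j − L_j²
q_1 = 16.0000+0.0000−25.0000 = -9.0000
0.0000·x − 10.0000·y = q_1−q_2 = -40.0000
-8.0000·x − 10.0000·y = q_1−q_3 = -96.0000
-8.0000·x + 0.0000·y = q_1−q_4 = -56.0000
solve first two rows → x=7.0000, y=4.0000
check cable 4: ‖A_4−P‖² = 17.0000 ≈ L_4² = 17.0000 ✓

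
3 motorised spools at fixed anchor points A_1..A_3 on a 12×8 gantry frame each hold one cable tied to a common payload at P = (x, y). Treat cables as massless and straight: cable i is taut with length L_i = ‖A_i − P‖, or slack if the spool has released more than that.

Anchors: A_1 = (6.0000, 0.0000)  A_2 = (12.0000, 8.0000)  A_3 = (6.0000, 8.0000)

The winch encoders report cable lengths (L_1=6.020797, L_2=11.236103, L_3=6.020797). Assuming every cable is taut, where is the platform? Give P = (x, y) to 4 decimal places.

expand ‖A_i−P‖²=L_i² and subtract eq 1 (c_i ≔ ‖A_i‖²−L_i²)
c_1 = 36.0000+0.0000−36.2500 = -0.2500
eq1−eq2 → [-12.0000  -16.0000]·P = -82.0000
eq1−eq3 → [0.0000  -16.0000]·P = -64.0000
2×2 solve → P = (1.5000, 4.0000)

(1.5000, 4.0000)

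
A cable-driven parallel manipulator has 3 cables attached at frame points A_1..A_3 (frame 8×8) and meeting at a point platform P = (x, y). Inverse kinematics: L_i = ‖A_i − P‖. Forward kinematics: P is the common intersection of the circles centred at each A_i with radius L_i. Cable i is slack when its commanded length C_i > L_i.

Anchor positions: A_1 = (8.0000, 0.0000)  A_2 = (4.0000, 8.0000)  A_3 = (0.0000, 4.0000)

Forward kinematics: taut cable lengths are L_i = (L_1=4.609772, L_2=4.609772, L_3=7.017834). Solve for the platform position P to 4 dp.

circle eqns → linear via eq_j − eq_1; set q_j = A_j·A_j − L_j²
q_1 = 64.0000+0.0000−21.2500 = 42.7500
8.0000·x − 16.0000·y = q_1−q_2 = -16.0000
16.0000·x − 8.0000·y = q_1−q_3 = 76.0000
solve first two rows → x=7.0000, y=4.5000

(7.0000, 4.5000)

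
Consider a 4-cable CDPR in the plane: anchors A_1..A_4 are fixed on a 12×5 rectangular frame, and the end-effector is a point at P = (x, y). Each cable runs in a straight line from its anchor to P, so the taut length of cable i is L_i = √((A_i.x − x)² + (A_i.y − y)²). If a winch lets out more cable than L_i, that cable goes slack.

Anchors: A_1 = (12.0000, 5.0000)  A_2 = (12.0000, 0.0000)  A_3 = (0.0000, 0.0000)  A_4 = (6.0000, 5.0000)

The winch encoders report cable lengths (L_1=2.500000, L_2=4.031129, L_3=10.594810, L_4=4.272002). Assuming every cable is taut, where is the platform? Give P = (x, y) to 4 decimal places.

circle eqns → linear via eq_j − eq_1; set q_j = A_j·A_j − L_j²
q_1 = 144.0000+25.0000−6.2500 = 162.7500
0.0000·x + 10.0000·y = q_1−q_2 = 35.0000
24.0000·x + 10.0000·y = q_1−q_3 = 275.0000
12.0000·x + 0.0000·y = q_1−q_4 = 120.0000
solve first two rows → x=10.0000, y=3.5000
check cable 4: ‖A_4−P‖² = 18.2500 ≈ L_4² = 18.2500 ✓

(10.0000, 3.5000)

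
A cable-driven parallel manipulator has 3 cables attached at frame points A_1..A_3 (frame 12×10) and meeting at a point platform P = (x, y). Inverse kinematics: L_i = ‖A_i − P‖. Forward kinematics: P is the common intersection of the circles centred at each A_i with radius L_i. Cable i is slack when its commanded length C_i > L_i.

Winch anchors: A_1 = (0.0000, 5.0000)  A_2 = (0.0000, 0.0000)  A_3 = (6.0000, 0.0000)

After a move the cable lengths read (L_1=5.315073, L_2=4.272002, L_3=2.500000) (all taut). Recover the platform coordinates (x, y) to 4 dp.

(4.0000, 1.5000)

circle eqns → linear via eq_j − eq_1; set k_j = A_j·A_j − L_j²
k_1 = 0.0000+25.0000−28.2500 = -3.2500
0.0000·x + 10.0000·y = k_1−k_2 = 15.0000
-12.0000·x + 10.0000·y = k_1−k_3 = -33.0000
solve first two rows → x=4.0000, y=1.5000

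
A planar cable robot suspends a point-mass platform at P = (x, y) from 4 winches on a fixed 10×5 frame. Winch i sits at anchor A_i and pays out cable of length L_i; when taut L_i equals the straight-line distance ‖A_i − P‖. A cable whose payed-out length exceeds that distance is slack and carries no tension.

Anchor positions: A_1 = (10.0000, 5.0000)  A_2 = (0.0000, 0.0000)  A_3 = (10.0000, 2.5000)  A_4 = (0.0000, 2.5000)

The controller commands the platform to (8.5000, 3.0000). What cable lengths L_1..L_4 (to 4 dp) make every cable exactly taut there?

(2.5000, 9.0139, 1.5811, 8.5147)

L_1: Δ = A_1−P = (1.5000, 2.0000) → ‖Δ‖ = √6.2500 = 2.5000
L_2: Δ = A_2−P = (-8.5000, -3.0000) → ‖Δ‖ = √81.2500 = 9.0139
L_3: Δ = A_3−P = (1.5000, -0.5000) → ‖Δ‖ = √2.5000 = 1.5811
L_4: Δ = A_4−P = (-8.5000, -0.5000) → ‖Δ‖ = √72.5000 = 8.5147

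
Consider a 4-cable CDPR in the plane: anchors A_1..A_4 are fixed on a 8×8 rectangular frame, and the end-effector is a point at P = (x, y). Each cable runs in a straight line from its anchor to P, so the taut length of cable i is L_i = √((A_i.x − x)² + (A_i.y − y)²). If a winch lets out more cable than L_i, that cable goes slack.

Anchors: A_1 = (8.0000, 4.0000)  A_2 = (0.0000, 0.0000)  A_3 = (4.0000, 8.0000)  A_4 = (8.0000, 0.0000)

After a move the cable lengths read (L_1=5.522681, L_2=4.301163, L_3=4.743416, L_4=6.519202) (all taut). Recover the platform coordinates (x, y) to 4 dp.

(2.5000, 3.5000)

expand ‖A_i−P‖²=L_i² and subtract eq 1 (q_i ≔ ‖A_i‖²−L_i²)
q_1 = 64.0000+16.0000−30.5000 = 49.5000
eq1−eq2 → [16.0000  8.0000]·P = 68.0000
eq1−eq3 → [8.0000  -8.0000]·P = -8.0000
eq1−eq4 → [0.0000  8.0000]·P = 28.0000
2×2 solve → P = (2.5000, 3.5000)
check cable 4: ‖A_4−P‖² = 42.5000 ≈ L_4² = 42.5000 ✓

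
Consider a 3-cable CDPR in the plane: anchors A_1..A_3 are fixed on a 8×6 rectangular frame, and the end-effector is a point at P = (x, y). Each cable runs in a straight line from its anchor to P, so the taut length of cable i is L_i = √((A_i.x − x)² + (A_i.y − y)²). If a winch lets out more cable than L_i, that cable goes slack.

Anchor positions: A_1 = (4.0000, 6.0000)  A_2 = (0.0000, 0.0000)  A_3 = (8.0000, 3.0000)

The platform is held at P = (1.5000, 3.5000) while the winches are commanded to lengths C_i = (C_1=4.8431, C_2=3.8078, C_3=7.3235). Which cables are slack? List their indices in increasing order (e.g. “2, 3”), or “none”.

i=1: geometric 3.5355 vs commanded 4.8431 ⇒ slack
i=2: geometric 3.8079 vs commanded 3.8078 ⇒ taut
i=3: geometric 6.5192 vs commanded 7.3235 ⇒ slack

1, 3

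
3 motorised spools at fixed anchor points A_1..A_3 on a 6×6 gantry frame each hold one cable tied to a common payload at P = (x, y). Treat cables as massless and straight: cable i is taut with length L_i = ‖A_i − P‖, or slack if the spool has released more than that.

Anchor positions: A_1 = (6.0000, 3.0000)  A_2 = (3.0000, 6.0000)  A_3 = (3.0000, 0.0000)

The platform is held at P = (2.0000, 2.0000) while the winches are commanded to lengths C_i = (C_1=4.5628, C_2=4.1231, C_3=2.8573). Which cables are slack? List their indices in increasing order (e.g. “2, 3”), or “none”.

cable 1: √((4.0000)²+(1.0000)²)=4.1231, C_1=4.5628: slack
cable 2: √((1.0000)²+(4.0000)²)=4.1231, C_2=4.1231: taut
cable 3: √((1.0000)²+(-2.0000)²)=2.2361, C_3=2.8573: slack

1, 3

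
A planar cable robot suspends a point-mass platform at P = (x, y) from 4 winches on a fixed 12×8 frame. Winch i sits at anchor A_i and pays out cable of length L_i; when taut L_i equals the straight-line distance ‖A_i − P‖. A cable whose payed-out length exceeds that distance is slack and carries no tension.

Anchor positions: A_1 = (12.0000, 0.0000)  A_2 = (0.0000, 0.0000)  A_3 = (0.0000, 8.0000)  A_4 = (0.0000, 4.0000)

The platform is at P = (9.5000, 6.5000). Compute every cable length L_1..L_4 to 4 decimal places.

(6.9642, 11.5109, 9.6177, 9.8234)

cable 1: Δx=2.5000, Δy=-6.5000; L_1 = √(Δx²+Δy²) = 6.9642
cable 2: Δx=-9.5000, Δy=-6.5000; L_2 = √(Δx²+Δy²) = 11.5109
cable 3: Δx=-9.5000, Δy=1.5000; L_3 = √(Δx²+Δy²) = 9.6177
cable 4: Δx=-9.5000, Δy=-2.5000; L_4 = √(Δx²+Δy²) = 9.8234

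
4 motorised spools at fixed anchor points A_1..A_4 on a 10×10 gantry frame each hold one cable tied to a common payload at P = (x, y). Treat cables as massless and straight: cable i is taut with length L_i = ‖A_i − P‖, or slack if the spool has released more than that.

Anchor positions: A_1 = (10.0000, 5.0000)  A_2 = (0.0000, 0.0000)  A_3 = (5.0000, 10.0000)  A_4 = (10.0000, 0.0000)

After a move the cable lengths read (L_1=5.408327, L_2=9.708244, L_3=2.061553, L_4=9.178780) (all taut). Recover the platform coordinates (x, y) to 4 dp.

expand ‖A_i−P‖²=L_i² and subtract eq 1 (k_i ≔ ‖A_i‖²−L_i²)
k_1 = 100.0000+25.0000−29.2500 = 95.7500
eq1−eq2 → [20.0000  10.0000]·P = 190.0000
eq1−eq3 → [10.0000  -10.0000]·P = -25.0000
eq1−eq4 → [0.0000  10.0000]·P = 80.0000
2×2 solve → P = (5.5000, 8.0000)
check cable 4: ‖A_4−P‖² = 84.2500 ≈ L_4² = 84.2500 ✓

(5.5000, 8.0000)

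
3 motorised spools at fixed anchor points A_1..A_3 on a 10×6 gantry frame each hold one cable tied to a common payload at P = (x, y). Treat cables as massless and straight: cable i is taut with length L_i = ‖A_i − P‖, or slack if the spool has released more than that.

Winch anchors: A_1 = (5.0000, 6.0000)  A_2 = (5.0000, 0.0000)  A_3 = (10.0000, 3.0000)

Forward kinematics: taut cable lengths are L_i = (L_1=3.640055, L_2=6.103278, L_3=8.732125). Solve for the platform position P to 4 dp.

each cable: (A_i−P)·(A_i−P) = L_i²; let k_i = ‖A_i‖²−L_i²
k_1 = 25.0000+36.0000−13.2500 = 47.7500
row 1: 0.0000x + 12.0000y = 60.0000  (k_2=-12.2500)
row 2: -10.0000x + 6.0000y = 15.0000  (k_3=32.7500)
Cramer on rows 1–2 → x = 1.5000, y = 5.0000

(1.5000, 5.0000)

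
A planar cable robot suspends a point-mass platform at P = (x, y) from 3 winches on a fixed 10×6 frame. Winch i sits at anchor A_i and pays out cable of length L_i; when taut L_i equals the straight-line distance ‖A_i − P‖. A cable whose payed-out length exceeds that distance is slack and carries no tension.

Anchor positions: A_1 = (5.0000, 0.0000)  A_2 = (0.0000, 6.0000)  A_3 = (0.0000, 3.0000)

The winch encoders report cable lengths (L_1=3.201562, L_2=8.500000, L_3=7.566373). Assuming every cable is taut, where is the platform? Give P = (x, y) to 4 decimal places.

(7.5000, 2.0000)

expand ‖A_i−P‖²=L_i² and subtract eq 1 (c_i ≔ ‖A_i‖²−L_i²)
c_1 = 25.0000+0.0000−10.2500 = 14.7500
eq1−eq2 → [10.0000  -12.0000]·P = 51.0000
eq1−eq3 → [10.0000  -6.0000]·P = 63.0000
2×2 solve → P = (7.5000, 2.0000)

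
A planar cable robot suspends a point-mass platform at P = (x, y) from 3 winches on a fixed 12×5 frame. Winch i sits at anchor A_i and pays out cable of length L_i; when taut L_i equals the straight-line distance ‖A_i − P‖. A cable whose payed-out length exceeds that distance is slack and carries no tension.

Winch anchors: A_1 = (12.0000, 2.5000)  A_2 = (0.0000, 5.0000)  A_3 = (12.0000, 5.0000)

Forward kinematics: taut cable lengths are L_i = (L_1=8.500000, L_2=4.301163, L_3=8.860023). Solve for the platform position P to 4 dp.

(3.5000, 2.5000)

expand ‖A_i−P‖²=L_i² and subtract eq 1 (q_i ≔ ‖A_i‖²−L_i²)
q_1 = 144.0000+6.2500−72.2500 = 78.0000
eq1−eq2 → [24.0000  -5.0000]·P = 71.5000
eq1−eq3 → [0.0000  -5.0000]·P = -12.5000
2×2 solve → P = (3.5000, 2.5000)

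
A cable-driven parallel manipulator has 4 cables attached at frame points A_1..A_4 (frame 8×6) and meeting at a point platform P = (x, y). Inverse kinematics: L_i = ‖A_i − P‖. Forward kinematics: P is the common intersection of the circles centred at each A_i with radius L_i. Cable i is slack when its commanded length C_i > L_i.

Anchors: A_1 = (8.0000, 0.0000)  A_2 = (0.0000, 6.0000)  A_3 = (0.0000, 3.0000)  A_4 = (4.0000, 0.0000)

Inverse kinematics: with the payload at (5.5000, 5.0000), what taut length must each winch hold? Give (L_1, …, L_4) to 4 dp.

(5.5902, 5.5902, 5.8523, 5.2202)

cable 1: Δx=2.5000, Δy=-5.0000; L_1 = √(Δx²+Δy²) = 5.5902
cable 2: Δx=-5.5000, Δy=1.0000; L_2 = √(Δx²+Δy²) = 5.5902
cable 3: Δx=-5.5000, Δy=-2.0000; L_3 = √(Δx²+Δy²) = 5.8523
cable 4: Δx=-1.5000, Δy=-5.0000; L_4 = √(Δx²+Δy²) = 5.2202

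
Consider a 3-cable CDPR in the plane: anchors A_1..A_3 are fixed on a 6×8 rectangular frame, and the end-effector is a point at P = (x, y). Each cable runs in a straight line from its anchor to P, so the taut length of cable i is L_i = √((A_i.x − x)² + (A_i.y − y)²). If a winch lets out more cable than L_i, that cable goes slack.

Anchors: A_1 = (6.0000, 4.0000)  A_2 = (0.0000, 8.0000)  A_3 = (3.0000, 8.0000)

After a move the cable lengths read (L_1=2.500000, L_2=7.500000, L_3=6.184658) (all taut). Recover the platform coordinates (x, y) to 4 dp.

(4.5000, 2.0000)

each cable: (A_i−P)·(A_i−P) = L_i²; let c_i = ‖A_i‖²−L_i²
c_1 = 36.0000+16.0000−6.2500 = 45.7500
row 1: 12.0000x − 8.0000y = 38.0000  (c_2=7.7500)
row 2: 6.0000x − 8.0000y = 11.0000  (c_3=34.7500)
Cramer on rows 1–2 → x = 4.5000, y = 2.0000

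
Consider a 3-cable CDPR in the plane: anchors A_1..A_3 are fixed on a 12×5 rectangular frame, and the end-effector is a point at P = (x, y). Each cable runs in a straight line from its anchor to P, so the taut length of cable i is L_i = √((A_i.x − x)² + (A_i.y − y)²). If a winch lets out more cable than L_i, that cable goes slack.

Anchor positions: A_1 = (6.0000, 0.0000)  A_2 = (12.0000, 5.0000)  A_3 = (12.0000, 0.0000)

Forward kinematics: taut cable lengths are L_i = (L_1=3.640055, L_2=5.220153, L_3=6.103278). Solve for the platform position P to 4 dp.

circle eqns → linear via eq_j − eq_1; set k_j = A_j·A_j − L_j²
k_1 = 36.0000+0.0000−13.2500 = 22.7500
-12.0000·x − 10.0000·y = k_1−k_2 = -119.0000
-12.0000·x + 0.0000·y = k_1−k_3 = -84.0000
solve first two rows → x=7.0000, y=3.5000

(7.0000, 3.5000)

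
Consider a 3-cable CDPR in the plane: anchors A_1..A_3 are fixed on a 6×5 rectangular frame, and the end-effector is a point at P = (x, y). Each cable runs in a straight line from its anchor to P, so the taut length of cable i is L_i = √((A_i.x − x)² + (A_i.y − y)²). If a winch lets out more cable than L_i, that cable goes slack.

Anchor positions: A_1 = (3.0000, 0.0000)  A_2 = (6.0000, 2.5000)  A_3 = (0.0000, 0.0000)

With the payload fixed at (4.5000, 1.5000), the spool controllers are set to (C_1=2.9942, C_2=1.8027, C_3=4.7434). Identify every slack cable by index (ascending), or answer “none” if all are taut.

cable 1: L_1 = ‖A_1−P‖ = 2.1213;  C_1 = 2.9942 → slack
cable 2: L_2 = ‖A_2−P‖ = 1.8028;  C_2 = 1.8027 → taut
cable 3: L_3 = ‖A_3−P‖ = 4.7434;  C_3 = 4.7434 → taut

1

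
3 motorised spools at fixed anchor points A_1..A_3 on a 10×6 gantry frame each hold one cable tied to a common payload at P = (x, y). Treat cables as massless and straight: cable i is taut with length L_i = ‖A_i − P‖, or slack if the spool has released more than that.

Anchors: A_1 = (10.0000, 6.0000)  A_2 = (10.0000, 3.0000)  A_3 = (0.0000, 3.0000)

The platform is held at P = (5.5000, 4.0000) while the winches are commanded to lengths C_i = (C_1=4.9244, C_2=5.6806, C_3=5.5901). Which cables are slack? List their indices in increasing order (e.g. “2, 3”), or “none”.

2

cable 1: L_1 = ‖A_1−P‖ = 4.9244;  C_1 = 4.9244 → taut
cable 2: L_2 = ‖A_2−P‖ = 4.6098;  C_2 = 5.6806 → slack
cable 3: L_3 = ‖A_3−P‖ = 5.5902;  C_3 = 5.5901 → taut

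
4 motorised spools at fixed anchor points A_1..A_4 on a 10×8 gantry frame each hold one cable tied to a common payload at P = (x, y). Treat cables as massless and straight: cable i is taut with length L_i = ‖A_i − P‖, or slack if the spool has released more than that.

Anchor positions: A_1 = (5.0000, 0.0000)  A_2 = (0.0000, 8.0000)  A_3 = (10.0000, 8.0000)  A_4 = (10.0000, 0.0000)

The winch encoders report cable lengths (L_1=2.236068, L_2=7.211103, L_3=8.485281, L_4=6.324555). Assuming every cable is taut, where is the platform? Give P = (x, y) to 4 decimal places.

(4.0000, 2.0000)

each cable: (A_i−P)·(A_i−P) = L_i²; let k_i = ‖A_i‖²−L_i²
k_1 = 25.0000+0.0000−5.0000 = 20.0000
row 1: 10.0000x − 16.0000y = 8.0000  (k_2=12.0000)
row 2: -10.0000x − 16.0000y = -72.0000  (k_3=92.0000)
row 3: -10.0000x + 0.0000y = -40.0000  (k_4=60.0000)
Cramer on rows 1–2 → x = 4.0000, y = 2.0000
check cable 4: ‖A_4−P‖² = 40.0000 ≈ L_4² = 40.0000 ✓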